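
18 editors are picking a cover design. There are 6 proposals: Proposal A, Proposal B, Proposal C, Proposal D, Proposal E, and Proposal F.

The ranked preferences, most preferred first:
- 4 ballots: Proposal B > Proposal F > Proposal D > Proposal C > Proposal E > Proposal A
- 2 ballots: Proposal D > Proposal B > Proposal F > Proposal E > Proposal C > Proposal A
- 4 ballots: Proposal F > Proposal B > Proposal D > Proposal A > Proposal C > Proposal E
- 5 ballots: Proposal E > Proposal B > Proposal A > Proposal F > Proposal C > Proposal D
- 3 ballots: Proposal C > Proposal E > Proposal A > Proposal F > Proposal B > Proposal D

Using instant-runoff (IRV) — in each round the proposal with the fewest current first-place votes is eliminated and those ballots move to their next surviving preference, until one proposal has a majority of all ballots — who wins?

Proposal B

Round 1: Proposal A 0, Proposal B 4, Proposal C 3, Proposal D 2, Proposal E 5, Proposal F 4. Proposal A eliminated.
Round 2: Proposal B 4, Proposal C 3, Proposal D 2, Proposal E 5, Proposal F 4. Proposal D eliminated.
Round 3: Proposal B 6, Proposal C 3, Proposal E 5, Proposal F 4. Proposal C eliminated.
Round 4: Proposal B 6, Proposal E 8, Proposal F 4. Proposal F eliminated.
Round 5: Proposal B 10, Proposal E 8. Proposal B has a majority (≥10).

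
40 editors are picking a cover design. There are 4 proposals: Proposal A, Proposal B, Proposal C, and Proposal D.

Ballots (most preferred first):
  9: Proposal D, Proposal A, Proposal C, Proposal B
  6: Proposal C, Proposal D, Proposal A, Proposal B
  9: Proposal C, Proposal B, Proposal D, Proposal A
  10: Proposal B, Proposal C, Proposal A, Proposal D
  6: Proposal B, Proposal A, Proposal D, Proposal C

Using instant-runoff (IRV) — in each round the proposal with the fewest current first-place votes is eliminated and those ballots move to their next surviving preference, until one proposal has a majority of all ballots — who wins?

Proposal C

Round 1: Proposal A 0, Proposal B 16, Proposal C 15, Proposal D 9. Proposal A eliminated.
Round 2: Proposal B 16, Proposal C 15, Proposal D 9. Proposal D eliminated.
Round 3: Proposal B 16, Proposal C 24. Proposal C has a majority (≥21).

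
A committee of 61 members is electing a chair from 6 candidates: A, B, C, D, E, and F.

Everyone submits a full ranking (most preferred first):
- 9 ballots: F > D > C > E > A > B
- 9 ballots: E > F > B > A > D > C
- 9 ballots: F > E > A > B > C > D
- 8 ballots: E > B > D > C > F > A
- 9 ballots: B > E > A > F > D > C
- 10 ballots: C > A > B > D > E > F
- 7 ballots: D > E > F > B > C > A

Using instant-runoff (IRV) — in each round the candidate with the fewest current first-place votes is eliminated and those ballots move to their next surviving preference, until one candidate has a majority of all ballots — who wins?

Round 1: A 0, B 9, C 10, D 7, E 17, F 18. A eliminated.
Round 2: B 9, C 10, D 7, E 17, F 18. D eliminated.
Round 3: B 9, C 10, E 24, F 18. B eliminated.
Round 4: C 10, E 33, F 18. E has a majority (≥31).

E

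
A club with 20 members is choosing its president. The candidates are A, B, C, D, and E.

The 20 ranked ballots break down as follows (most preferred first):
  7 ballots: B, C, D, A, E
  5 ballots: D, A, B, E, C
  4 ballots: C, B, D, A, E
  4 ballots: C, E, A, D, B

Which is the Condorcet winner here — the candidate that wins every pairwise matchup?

B vs A: 11–9
B vs C: 12–8
B vs D: 11–9
B vs E: 16–4
B beats every other candidate.

B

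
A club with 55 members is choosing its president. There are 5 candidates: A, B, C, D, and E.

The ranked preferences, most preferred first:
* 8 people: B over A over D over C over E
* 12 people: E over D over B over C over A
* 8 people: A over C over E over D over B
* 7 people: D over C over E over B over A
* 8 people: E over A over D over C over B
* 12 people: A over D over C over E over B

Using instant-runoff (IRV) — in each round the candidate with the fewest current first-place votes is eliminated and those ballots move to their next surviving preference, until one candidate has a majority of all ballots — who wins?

Round 1: A 20, B 8, C 0, D 7, E 20. C eliminated.
Round 2: A 20, B 8, D 7, E 20. D eliminated.
Round 3: A 20, B 8, E 27. B eliminated.
Round 4: A 28, E 27. A has a majority (≥28).

A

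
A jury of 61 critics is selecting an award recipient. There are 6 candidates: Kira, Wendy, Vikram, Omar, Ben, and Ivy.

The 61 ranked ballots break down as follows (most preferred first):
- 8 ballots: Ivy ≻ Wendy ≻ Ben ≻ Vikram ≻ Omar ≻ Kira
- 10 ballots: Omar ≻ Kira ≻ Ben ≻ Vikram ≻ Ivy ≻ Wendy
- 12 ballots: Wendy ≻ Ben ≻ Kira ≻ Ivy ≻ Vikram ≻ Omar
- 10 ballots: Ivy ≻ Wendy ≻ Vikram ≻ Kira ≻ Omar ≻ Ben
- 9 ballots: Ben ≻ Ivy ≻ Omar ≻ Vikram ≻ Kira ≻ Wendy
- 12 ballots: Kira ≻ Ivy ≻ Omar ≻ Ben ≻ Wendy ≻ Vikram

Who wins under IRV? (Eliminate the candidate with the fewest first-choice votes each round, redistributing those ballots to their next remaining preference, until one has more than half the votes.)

Round 1: Kira 12, Wendy 12, Vikram 0, Omar 10, Ben 9, Ivy 18. Vikram eliminated.
Round 2: Kira 12, Wendy 12, Omar 10, Ben 9, Ivy 18. Ben eliminated.
Round 3: Kira 12, Wendy 12, Omar 10, Ivy 27. Omar eliminated.
Round 4: Kira 22, Wendy 12, Ivy 27. Wendy eliminated.
Round 5: Kira 34, Ivy 27. Kira has a majority (≥31).

Kira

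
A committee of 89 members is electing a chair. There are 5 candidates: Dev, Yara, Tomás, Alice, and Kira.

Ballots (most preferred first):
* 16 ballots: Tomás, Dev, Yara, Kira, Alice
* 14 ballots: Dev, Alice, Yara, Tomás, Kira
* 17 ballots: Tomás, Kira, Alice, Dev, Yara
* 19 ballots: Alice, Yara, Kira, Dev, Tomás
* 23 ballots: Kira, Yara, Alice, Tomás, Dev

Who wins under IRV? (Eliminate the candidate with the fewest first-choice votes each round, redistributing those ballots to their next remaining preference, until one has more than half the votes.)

Round 1: Dev 14, Yara 0, Tomás 33, Alice 19, Kira 23. Yara eliminated.
Round 2: Dev 14, Tomás 33, Alice 19, Kira 23. Dev eliminated.
Round 3: Tomás 33, Alice 33, Kira 23. Kira eliminated.
Round 4: Tomás 33, Alice 56. Alice has a majority (≥45).

Alice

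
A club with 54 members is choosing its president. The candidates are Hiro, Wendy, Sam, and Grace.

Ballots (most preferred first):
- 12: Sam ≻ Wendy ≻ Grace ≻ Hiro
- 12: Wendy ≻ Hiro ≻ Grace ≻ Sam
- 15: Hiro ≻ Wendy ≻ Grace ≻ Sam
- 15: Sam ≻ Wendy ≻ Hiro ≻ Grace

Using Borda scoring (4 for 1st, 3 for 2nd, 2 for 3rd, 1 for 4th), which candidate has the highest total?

Hiro: 12×1 + 12×3 + 15×4 + 15×2 = 138
Wendy: 12×3 + 12×4 + 15×3 + 15×3 = 174
Sam: 12×4 + 12×1 + 15×1 + 15×4 = 135
Grace: 12×2 + 12×2 + 15×2 + 15×1 = 93

Wendy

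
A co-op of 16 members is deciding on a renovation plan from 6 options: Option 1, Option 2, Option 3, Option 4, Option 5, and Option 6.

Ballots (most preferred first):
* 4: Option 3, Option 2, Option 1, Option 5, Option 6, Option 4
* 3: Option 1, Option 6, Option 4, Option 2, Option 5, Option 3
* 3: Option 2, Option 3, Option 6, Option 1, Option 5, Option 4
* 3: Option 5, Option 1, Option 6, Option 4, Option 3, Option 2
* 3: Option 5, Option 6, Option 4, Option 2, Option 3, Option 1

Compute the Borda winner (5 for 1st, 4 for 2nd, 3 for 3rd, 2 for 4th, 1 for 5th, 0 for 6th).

Option 1: 4×3 + 3×5 + 3×2 + 3×4 + 3×0 = 45
Option 2: 4×4 + 3×2 + 3×5 + 3×0 + 3×2 = 43
Option 3: 4×5 + 3×0 + 3×4 + 3×1 + 3×1 = 38
Option 4: 4×0 + 3×3 + 3×0 + 3×2 + 3×3 = 24
Option 5: 4×2 + 3×1 + 3×1 + 3×5 + 3×5 = 44
Option 6: 4×1 + 3×4 + 3×3 + 3×3 + 3×4 = 46

Option 6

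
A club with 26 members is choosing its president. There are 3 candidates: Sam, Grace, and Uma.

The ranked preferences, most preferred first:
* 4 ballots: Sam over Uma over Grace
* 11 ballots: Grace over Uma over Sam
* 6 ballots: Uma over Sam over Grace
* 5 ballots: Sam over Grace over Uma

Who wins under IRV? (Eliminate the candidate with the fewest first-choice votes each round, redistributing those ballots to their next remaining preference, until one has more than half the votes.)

Sam

Round 1: Sam 9, Grace 11, Uma 6. Uma eliminated.
Round 2: Sam 15, Grace 11. Sam has a majority (≥14).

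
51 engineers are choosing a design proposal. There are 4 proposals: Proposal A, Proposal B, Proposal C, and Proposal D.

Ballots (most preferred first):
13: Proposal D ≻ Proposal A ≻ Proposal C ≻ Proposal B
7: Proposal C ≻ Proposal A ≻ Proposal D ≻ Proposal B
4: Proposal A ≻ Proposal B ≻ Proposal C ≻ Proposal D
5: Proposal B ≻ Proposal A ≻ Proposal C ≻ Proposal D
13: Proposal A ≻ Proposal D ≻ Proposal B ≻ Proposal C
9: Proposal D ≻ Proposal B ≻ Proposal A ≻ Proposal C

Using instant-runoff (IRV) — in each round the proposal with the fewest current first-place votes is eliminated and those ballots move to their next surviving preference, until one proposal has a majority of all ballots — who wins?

Round 1: Proposal A 17, Proposal B 5, Proposal C 7, Proposal D 22. Proposal B eliminated.
Round 2: Proposal A 22, Proposal C 7, Proposal D 22. Proposal C eliminated.
Round 3: Proposal A 29, Proposal D 22. Proposal A has a majority (≥26).

Proposal A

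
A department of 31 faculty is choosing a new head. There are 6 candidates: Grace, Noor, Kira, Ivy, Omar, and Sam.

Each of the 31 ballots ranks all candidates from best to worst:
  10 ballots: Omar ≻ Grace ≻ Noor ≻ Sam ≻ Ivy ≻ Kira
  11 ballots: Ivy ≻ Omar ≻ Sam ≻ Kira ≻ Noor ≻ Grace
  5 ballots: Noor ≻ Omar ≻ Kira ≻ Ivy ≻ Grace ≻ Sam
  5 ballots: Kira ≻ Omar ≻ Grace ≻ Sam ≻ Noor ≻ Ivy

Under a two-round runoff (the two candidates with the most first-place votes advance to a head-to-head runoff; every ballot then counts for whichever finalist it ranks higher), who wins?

Omar

Round 1 first-place votes: Grace 0, Noor 5, Kira 5, Ivy 11, Omar 10, Sam 0. Ivy and Omar advance.
Runoff: Ivy is ranked above Omar on 11 ballots, Omar above Ivy on 20.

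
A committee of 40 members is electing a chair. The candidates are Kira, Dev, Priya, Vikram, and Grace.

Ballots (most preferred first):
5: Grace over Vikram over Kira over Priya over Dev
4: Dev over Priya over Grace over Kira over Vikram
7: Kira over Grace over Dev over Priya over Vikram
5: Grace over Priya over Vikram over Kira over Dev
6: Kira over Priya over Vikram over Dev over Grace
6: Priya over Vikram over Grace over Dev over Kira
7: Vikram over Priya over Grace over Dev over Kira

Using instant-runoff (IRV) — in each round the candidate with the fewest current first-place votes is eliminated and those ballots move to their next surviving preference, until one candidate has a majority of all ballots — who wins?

Priya

Round 1: Kira 13, Dev 4, Priya 6, Vikram 7, Grace 10. Dev eliminated.
Round 2: Kira 13, Priya 10, Vikram 7, Grace 10. Vikram eliminated.
Round 3: Kira 13, Priya 17, Grace 10. Grace eliminated.
Round 4: Kira 18, Priya 22. Priya has a majority (≥21).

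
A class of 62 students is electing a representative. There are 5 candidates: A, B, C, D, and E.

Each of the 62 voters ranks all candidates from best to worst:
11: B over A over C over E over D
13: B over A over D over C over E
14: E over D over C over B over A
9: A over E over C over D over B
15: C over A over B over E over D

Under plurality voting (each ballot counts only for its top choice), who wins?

B

First-place votes: A 9, B 24, C 15, D 0, E 14.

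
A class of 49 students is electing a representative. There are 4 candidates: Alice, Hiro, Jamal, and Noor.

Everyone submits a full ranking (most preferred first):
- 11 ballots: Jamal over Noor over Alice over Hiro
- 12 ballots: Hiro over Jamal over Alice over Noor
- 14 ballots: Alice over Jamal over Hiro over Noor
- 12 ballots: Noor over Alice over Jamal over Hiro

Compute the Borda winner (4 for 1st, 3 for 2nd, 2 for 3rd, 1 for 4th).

Alice: 11×2 + 12×2 + 14×4 + 12×3 = 138
Hiro: 11×1 + 12×4 + 14×2 + 12×1 = 99
Jamal: 11×4 + 12×3 + 14×3 + 12×2 = 146
Noor: 11×3 + 12×1 + 14×1 + 12×4 = 107

Jamal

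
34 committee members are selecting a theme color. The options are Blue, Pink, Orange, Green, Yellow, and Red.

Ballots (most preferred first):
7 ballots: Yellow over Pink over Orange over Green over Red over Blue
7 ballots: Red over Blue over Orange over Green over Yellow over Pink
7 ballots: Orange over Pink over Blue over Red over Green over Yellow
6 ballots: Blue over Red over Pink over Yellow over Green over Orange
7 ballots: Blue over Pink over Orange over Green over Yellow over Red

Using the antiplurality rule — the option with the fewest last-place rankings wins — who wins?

Green

Last-place votes: Blue 7, Pink 7, Orange 6, Green 0, Yellow 7, Red 7.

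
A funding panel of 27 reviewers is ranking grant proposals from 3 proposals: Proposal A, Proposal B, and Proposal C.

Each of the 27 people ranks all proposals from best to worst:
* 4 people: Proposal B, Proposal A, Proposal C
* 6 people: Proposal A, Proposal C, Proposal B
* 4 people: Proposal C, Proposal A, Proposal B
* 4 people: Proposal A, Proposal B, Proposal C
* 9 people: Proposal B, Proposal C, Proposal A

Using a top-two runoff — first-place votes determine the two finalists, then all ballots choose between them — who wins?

Round 1 first-place votes: Proposal A 10, Proposal B 13, Proposal C 4. Proposal B and Proposal A advance.
Runoff: Proposal B is ranked above Proposal A on 13 ballots, Proposal A above Proposal B on 14.

Proposal A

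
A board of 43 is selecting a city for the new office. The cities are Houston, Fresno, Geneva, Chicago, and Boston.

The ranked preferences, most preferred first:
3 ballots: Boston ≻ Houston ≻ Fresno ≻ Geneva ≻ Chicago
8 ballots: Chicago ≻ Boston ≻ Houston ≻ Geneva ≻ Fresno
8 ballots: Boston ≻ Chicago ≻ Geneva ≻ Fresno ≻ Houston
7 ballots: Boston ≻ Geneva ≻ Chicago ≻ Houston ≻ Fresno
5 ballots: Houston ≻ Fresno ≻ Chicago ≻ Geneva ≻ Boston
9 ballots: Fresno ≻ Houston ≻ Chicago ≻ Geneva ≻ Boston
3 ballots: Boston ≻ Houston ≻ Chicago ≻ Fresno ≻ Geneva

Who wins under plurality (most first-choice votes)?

Boston

First-place votes: Houston 5, Fresno 9, Geneva 0, Chicago 8, Boston 21.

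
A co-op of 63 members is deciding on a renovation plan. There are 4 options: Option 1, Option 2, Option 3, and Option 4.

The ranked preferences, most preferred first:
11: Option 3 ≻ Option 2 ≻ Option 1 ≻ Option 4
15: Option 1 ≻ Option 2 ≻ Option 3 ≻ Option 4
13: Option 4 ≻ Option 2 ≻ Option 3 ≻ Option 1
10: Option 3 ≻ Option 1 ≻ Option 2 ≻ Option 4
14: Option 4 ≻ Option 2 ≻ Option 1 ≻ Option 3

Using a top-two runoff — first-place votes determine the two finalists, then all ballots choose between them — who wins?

Option 3

Round 1 first-place votes: Option 1 15, Option 2 0, Option 3 21, Option 4 27. Option 4 and Option 3 advance.
Runoff: Option 4 is ranked above Option 3 on 27 ballots, Option 3 above Option 4 on 36.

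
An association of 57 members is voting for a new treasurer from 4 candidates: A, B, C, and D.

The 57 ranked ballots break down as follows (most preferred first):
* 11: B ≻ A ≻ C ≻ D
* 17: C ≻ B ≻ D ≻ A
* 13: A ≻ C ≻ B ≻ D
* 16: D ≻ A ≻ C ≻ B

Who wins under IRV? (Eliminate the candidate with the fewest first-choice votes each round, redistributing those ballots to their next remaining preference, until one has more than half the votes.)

Round 1: A 13, B 11, C 17, D 16. B eliminated.
Round 2: A 24, C 17, D 16. D eliminated.
Round 3: A 40, C 17. A has a majority (≥29).

A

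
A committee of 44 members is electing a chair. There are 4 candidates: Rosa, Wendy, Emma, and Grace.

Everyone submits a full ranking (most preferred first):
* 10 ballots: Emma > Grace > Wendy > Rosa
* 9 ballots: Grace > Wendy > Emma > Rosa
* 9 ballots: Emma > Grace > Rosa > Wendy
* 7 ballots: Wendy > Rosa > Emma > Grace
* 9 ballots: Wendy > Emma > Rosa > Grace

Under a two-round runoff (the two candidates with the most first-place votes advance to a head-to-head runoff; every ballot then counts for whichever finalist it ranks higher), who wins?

Round 1 first-place votes: Rosa 0, Wendy 16, Emma 19, Grace 9. Emma and Wendy advance.
Runoff: Emma is ranked above Wendy on 19 ballots, Wendy above Emma on 25.

Wendy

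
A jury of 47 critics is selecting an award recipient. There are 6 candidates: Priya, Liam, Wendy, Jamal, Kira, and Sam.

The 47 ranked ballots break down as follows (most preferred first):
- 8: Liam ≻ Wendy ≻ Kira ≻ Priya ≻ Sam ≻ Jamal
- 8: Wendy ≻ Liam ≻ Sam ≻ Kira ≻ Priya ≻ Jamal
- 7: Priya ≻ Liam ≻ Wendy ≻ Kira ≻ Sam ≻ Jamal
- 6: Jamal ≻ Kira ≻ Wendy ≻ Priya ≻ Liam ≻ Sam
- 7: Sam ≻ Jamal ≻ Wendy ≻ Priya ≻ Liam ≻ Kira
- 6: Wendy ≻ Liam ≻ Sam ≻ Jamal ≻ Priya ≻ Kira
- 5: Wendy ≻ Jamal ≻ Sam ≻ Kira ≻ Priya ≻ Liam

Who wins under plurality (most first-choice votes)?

Wendy

First-place votes: Priya 7, Liam 8, Wendy 19, Jamal 6, Kira 0, Sam 7.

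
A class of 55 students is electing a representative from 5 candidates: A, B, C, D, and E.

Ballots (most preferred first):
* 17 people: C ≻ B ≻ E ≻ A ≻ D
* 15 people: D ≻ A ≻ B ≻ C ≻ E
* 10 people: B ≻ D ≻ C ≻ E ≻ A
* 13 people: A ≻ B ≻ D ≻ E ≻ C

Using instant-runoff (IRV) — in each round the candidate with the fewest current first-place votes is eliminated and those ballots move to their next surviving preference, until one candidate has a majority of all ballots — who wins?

D

Round 1: A 13, B 10, C 17, D 15, E 0. E eliminated.
Round 2: A 13, B 10, C 17, D 15. B eliminated.
Round 3: A 13, C 17, D 25. A eliminated.
Round 4: C 17, D 38. D has a majority (≥28).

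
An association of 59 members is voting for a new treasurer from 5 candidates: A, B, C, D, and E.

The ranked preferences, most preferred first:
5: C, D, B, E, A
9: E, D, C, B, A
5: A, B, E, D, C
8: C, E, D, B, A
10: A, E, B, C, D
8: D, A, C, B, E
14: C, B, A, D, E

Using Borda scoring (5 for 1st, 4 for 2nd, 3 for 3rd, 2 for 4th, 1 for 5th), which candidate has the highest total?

C

A: 5×1 + 9×1 + 5×5 + 8×1 + 10×5 + 8×4 + 14×3 = 171
B: 5×3 + 9×2 + 5×4 + 8×2 + 10×3 + 8×2 + 14×4 = 171
C: 5×5 + 9×3 + 5×1 + 8×5 + 10×2 + 8×3 + 14×5 = 211
D: 5×4 + 9×4 + 5×2 + 8×3 + 10×1 + 8×5 + 14×2 = 168
E: 5×2 + 9×5 + 5×3 + 8×4 + 10×4 + 8×1 + 14×1 = 164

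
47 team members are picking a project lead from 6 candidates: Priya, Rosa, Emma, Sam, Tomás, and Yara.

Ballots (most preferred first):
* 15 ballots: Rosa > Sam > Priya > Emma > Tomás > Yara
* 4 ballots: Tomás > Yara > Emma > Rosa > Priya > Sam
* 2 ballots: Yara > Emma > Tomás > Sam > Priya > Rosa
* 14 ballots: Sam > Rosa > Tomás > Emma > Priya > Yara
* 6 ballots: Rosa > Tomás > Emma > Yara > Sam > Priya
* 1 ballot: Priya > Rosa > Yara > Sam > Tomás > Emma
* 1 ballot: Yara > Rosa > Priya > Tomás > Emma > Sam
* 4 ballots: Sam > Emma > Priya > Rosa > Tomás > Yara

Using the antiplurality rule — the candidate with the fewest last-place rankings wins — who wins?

Tomás

Last-place votes: Priya 6, Rosa 2, Emma 1, Sam 5, Tomás 0, Yara 33.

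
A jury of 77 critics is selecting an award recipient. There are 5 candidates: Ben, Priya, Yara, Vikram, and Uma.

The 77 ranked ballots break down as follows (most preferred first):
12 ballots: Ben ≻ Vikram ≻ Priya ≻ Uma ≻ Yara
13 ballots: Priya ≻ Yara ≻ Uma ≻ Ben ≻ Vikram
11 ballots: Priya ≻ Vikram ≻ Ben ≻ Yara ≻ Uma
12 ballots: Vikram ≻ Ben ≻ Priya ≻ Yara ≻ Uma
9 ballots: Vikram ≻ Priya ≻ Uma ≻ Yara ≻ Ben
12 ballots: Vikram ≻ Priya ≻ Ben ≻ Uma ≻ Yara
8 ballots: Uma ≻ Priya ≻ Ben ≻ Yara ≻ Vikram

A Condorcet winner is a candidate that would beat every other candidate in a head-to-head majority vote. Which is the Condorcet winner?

Vikram

Vikram vs Ben: 44–33
Vikram vs Priya: 45–32
Vikram vs Yara: 56–21
Vikram vs Uma: 56–21
Vikram beats every other candidate.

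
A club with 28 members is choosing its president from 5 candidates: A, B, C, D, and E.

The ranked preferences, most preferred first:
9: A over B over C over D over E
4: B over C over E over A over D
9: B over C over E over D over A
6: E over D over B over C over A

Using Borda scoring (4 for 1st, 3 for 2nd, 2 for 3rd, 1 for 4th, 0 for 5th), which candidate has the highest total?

B

A: 9×4 + 4×1 + 9×0 + 6×0 = 40
B: 9×3 + 4×4 + 9×4 + 6×2 = 91
C: 9×2 + 4×3 + 9×3 + 6×1 = 63
D: 9×1 + 4×0 + 9×1 + 6×3 = 36
E: 9×0 + 4×2 + 9×2 + 6×4 = 50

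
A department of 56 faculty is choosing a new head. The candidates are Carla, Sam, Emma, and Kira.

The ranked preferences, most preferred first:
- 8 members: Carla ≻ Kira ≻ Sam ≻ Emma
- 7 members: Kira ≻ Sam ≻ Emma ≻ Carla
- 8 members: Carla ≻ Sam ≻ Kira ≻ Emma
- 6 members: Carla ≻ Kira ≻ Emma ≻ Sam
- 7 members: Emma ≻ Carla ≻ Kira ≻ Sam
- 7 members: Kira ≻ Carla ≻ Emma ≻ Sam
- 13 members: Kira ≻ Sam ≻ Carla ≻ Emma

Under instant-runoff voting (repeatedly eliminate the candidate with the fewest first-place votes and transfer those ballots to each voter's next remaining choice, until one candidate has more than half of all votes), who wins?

Carla

Round 1: Carla 22, Sam 0, Emma 7, Kira 27. Sam eliminated.
Round 2: Carla 22, Emma 7, Kira 27. Emma eliminated.
Round 3: Carla 29, Kira 27. Carla has a majority (≥29).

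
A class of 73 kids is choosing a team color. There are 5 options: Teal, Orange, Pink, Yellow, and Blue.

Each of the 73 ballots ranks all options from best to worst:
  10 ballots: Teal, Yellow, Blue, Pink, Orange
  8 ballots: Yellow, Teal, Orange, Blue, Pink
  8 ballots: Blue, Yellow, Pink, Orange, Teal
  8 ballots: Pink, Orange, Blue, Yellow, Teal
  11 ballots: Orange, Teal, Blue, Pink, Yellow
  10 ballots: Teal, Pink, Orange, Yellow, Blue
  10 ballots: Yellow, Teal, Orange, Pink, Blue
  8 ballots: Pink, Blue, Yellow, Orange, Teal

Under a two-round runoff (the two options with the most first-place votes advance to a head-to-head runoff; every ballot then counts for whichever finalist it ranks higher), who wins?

Yellow

Round 1 first-place votes: Teal 20, Orange 11, Pink 16, Yellow 18, Blue 8. Teal and Yellow advance.
Runoff: Teal is ranked above Yellow on 31 ballots, Yellow above Teal on 42.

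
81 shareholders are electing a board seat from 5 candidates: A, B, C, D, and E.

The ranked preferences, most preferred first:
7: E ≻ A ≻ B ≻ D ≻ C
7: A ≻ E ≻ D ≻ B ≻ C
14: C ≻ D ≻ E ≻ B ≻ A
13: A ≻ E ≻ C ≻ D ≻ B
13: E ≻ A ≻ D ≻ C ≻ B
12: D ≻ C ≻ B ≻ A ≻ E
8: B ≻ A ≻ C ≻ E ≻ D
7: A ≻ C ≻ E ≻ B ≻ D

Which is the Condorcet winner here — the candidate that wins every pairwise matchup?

A

A vs B: 47–34
A vs C: 55–26
A vs D: 55–26
A vs E: 47–34
A beats every other candidate.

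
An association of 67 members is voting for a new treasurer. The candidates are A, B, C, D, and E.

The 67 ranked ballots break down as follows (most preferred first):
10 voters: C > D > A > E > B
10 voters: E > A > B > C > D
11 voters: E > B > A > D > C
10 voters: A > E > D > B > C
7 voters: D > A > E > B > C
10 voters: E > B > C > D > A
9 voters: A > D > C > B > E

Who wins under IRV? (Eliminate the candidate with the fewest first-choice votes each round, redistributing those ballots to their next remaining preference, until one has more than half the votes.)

A

Round 1: A 19, B 0, C 10, D 7, E 31. B eliminated.
Round 2: A 19, C 10, D 7, E 31. D eliminated.
Round 3: A 26, C 10, E 31. C eliminated.
Round 4: A 36, E 31. A has a majority (≥34).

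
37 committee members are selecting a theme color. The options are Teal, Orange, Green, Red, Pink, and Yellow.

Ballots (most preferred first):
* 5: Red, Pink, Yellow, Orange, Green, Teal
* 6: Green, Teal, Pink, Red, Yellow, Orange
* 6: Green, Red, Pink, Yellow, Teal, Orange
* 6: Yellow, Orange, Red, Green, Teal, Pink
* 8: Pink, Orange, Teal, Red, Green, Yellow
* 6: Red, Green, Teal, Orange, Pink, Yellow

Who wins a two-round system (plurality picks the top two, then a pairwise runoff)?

Red

Round 1 first-place votes: Teal 0, Orange 0, Green 12, Red 11, Pink 8, Yellow 6. Green and Red advance.
Runoff: Green is ranked above Red on 12 ballots, Red above Green on 25.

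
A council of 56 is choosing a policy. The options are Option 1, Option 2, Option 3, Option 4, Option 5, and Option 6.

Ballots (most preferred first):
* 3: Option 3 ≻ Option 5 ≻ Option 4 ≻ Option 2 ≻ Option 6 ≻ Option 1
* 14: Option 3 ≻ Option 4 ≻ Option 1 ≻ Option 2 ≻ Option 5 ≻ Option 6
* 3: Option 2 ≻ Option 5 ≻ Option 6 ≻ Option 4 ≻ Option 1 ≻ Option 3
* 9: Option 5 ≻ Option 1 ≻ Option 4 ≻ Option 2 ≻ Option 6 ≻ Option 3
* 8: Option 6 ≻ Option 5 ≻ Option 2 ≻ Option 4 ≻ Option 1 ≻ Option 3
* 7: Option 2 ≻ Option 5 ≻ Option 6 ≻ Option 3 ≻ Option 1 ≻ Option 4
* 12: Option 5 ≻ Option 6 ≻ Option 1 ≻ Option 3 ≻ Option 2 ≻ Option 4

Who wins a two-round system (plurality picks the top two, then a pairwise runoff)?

Round 1 first-place votes: Option 1 0, Option 2 10, Option 3 17, Option 4 0, Option 5 21, Option 6 8. Option 5 and Option 3 advance.
Runoff: Option 5 is ranked above Option 3 on 39 ballots, Option 3 above Option 5 on 17.

Option 5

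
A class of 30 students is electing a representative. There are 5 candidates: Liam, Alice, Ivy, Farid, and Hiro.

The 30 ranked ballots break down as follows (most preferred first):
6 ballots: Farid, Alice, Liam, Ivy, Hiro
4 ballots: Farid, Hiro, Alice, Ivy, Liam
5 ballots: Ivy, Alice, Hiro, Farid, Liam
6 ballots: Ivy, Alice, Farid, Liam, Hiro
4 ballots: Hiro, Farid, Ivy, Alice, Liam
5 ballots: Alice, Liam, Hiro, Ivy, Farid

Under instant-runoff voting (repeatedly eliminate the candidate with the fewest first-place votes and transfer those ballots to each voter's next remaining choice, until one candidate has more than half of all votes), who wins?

Ivy

Round 1: Liam 0, Alice 5, Ivy 11, Farid 10, Hiro 4. Liam eliminated.
Round 2: Alice 5, Ivy 11, Farid 10, Hiro 4. Hiro eliminated.
Round 3: Alice 5, Ivy 11, Farid 14. Alice eliminated.
Round 4: Ivy 16, Farid 14. Ivy has a majority (≥16).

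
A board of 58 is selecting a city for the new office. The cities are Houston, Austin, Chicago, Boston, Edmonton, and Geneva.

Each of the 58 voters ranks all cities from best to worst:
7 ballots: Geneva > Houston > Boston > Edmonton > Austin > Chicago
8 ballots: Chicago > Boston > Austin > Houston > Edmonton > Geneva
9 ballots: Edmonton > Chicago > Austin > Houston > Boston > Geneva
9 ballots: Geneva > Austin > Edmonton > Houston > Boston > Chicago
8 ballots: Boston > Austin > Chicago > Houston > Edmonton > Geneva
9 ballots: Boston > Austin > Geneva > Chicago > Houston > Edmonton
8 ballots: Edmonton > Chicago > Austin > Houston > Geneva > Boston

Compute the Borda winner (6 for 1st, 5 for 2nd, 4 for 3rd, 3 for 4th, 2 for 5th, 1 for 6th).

Houston: 7×5 + 8×3 + 9×3 + 9×3 + 8×3 + 9×2 + 8×3 = 179
Austin: 7×2 + 8×4 + 9×4 + 9×5 + 8×5 + 9×5 + 8×4 = 244
Chicago: 7×1 + 8×6 + 9×5 + 9×1 + 8×4 + 9×3 + 8×5 = 208
Boston: 7×4 + 8×5 + 9×2 + 9×2 + 8×6 + 9×6 + 8×1 = 214
Edmonton: 7×3 + 8×2 + 9×6 + 9×4 + 8×2 + 9×1 + 8×6 = 200
Geneva: 7×6 + 8×1 + 9×1 + 9×6 + 8×1 + 9×4 + 8×2 = 173

Austin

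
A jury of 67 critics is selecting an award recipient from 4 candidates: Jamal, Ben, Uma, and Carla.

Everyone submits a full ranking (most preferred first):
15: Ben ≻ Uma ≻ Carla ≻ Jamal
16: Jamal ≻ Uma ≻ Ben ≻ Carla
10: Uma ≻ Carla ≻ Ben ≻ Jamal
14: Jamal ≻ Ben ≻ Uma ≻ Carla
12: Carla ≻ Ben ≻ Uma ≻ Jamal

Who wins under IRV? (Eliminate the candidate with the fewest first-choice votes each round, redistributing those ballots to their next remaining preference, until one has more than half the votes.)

Round 1: Jamal 30, Ben 15, Uma 10, Carla 12. Uma eliminated.
Round 2: Jamal 30, Ben 15, Carla 22. Ben eliminated.
Round 3: Jamal 30, Carla 37. Carla has a majority (≥34).

Carla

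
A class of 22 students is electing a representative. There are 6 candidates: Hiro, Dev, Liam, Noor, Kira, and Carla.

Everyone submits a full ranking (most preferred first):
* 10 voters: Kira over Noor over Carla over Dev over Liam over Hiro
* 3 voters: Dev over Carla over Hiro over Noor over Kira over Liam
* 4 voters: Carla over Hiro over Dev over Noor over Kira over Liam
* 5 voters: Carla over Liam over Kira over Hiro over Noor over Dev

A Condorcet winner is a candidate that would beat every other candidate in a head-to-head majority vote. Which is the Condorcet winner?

Carla

Carla vs Hiro: 22–0
Carla vs Dev: 19–3
Carla vs Liam: 22–0
Carla vs Noor: 12–10
Carla vs Kira: 12–10
Carla beats every other candidate.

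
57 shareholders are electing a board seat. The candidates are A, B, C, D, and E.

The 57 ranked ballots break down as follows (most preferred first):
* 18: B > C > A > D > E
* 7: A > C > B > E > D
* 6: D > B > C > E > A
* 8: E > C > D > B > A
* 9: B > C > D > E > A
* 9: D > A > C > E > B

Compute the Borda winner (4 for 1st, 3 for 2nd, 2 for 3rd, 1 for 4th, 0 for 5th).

A: 18×2 + 7×4 + 6×0 + 8×0 + 9×0 + 9×3 = 91
B: 18×4 + 7×2 + 6×3 + 8×1 + 9×4 + 9×0 = 148
C: 18×3 + 7×3 + 6×2 + 8×3 + 9×3 + 9×2 = 156
D: 18×1 + 7×0 + 6×4 + 8×2 + 9×2 + 9×4 = 112
E: 18×0 + 7×1 + 6×1 + 8×4 + 9×1 + 9×1 = 63

C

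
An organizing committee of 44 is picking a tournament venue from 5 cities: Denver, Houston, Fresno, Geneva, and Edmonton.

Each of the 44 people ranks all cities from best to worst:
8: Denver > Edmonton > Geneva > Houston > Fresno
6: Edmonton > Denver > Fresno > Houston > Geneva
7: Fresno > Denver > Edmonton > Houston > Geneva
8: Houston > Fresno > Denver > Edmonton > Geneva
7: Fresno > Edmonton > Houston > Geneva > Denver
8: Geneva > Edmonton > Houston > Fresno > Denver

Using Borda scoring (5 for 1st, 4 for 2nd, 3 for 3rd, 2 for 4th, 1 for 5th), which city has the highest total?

Denver: 8×5 + 6×4 + 7×4 + 8×3 + 7×1 + 8×1 = 131
Houston: 8×2 + 6×2 + 7×2 + 8×5 + 7×3 + 8×3 = 127
Fresno: 8×1 + 6×3 + 7×5 + 8×4 + 7×5 + 8×2 = 144
Geneva: 8×3 + 6×1 + 7×1 + 8×1 + 7×2 + 8×5 = 99
Edmonton: 8×4 + 6×5 + 7×3 + 8×2 + 7×4 + 8×4 = 159

Edmonton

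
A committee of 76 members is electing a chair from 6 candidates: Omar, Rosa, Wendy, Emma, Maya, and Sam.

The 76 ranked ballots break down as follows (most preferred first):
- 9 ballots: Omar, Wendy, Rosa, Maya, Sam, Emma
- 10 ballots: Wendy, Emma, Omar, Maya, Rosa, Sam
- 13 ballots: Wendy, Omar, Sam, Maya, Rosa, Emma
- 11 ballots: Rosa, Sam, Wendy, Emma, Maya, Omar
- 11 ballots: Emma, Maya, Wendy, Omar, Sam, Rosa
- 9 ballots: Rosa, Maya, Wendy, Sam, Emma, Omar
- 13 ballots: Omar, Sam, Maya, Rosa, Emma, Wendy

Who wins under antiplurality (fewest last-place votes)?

Last-place votes: Omar 20, Rosa 11, Wendy 13, Emma 22, Maya 0, Sam 10.

Maya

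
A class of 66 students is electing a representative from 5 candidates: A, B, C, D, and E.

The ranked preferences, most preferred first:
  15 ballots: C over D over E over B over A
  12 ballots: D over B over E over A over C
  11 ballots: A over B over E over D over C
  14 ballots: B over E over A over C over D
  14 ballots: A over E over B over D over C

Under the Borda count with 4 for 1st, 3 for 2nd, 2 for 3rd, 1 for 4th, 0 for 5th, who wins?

B

A: 15×0 + 12×1 + 11×4 + 14×2 + 14×4 = 140
B: 15×1 + 12×3 + 11×3 + 14×4 + 14×2 = 168
C: 15×4 + 12×0 + 11×0 + 14×1 + 14×0 = 74
D: 15×3 + 12×4 + 11×1 + 14×0 + 14×1 = 118
E: 15×2 + 12×2 + 11×2 + 14×3 + 14×3 = 160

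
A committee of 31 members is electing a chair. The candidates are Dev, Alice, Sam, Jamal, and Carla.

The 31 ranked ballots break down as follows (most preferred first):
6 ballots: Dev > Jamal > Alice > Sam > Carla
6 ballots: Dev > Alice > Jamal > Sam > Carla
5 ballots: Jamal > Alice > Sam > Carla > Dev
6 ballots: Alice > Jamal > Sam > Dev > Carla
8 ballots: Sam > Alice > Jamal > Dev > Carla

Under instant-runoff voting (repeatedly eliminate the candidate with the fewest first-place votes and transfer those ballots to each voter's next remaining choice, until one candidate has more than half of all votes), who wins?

Round 1: Dev 12, Alice 6, Sam 8, Jamal 5, Carla 0. Carla eliminated.
Round 2: Dev 12, Alice 6, Sam 8, Jamal 5. Jamal eliminated.
Round 3: Dev 12, Alice 11, Sam 8. Sam eliminated.
Round 4: Dev 12, Alice 19. Alice has a majority (≥16).

Alice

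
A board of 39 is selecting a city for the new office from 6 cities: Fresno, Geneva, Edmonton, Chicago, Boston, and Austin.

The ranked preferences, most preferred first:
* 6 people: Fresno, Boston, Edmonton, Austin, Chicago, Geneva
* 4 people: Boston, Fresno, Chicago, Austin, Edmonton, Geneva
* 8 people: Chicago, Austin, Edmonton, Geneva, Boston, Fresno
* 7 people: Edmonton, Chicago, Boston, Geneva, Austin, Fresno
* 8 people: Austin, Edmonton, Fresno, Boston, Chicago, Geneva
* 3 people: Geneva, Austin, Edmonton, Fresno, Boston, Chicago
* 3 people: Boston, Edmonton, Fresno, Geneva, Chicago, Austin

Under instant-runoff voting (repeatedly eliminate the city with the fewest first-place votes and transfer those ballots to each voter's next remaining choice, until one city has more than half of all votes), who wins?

Round 1: Fresno 6, Geneva 3, Edmonton 7, Chicago 8, Boston 7, Austin 8. Geneva eliminated.
Round 2: Fresno 6, Edmonton 7, Chicago 8, Boston 7, Austin 11. Fresno eliminated.
Round 3: Edmonton 7, Chicago 8, Boston 13, Austin 11. Edmonton eliminated.
Round 4: Chicago 15, Boston 13, Austin 11. Austin eliminated.
Round 5: Chicago 15, Boston 24. Boston has a majority (≥20).

Boston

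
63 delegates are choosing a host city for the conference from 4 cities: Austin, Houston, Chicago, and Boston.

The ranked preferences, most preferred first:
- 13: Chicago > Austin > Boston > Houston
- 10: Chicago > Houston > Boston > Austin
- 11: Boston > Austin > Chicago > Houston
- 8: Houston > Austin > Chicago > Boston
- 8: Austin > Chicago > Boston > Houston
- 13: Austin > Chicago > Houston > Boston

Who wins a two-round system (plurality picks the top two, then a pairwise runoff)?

Austin

Round 1 first-place votes: Austin 21, Houston 8, Chicago 23, Boston 11. Chicago and Austin advance.
Runoff: Chicago is ranked above Austin on 23 ballots, Austin above Chicago on 40.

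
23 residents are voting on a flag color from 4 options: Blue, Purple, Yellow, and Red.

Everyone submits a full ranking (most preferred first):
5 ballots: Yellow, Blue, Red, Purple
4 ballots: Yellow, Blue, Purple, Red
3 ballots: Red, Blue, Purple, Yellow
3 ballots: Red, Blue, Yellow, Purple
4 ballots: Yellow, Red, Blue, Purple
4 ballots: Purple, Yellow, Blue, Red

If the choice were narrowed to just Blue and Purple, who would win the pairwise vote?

Blue is ranked above Purple on 19 ballots; Purple above Blue on 4.

Blue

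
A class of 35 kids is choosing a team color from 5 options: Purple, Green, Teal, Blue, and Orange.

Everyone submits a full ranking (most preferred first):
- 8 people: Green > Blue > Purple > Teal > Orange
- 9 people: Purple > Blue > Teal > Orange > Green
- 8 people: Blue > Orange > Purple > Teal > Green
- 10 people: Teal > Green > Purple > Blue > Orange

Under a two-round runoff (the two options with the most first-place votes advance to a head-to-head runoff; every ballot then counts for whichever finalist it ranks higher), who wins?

Purple

Round 1 first-place votes: Purple 9, Green 8, Teal 10, Blue 8, Orange 0. Teal and Purple advance.
Runoff: Teal is ranked above Purple on 10 ballots, Purple above Teal on 25.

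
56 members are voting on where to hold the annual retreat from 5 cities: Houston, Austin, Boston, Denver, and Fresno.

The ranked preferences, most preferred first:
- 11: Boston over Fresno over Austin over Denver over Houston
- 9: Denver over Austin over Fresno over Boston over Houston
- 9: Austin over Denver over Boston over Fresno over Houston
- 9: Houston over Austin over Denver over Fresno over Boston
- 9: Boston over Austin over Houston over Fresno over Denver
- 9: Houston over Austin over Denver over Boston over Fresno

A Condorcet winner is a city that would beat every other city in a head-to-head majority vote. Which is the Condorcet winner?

Austin vs Houston: 38–18
Austin vs Boston: 36–20
Austin vs Denver: 47–9
Austin vs Fresno: 45–11
Austin beats every other city.

Austin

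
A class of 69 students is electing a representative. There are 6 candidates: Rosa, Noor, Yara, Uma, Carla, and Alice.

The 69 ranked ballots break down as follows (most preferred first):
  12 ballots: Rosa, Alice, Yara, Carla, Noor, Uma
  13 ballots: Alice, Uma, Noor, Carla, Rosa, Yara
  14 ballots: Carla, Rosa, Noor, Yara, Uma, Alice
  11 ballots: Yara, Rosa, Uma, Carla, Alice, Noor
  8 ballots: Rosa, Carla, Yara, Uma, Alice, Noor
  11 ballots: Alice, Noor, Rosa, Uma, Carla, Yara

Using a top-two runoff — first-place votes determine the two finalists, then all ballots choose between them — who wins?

Rosa

Round 1 first-place votes: Rosa 20, Noor 0, Yara 11, Uma 0, Carla 14, Alice 24. Alice and Rosa advance.
Runoff: Alice is ranked above Rosa on 24 ballots, Rosa above Alice on 45.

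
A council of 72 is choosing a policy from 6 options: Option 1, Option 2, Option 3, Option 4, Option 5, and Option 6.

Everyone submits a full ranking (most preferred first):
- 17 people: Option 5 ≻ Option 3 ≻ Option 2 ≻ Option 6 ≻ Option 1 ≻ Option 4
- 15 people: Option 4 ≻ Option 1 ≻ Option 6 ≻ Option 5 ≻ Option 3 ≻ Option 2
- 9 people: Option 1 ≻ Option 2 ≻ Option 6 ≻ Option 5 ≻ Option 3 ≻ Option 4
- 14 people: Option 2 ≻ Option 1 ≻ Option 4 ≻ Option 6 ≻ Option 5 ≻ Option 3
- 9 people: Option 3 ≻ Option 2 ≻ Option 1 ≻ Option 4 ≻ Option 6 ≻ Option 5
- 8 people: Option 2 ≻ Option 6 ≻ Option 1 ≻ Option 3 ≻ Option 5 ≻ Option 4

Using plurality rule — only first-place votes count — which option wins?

Option 2

First-place votes: Option 1 9, Option 2 22, Option 3 9, Option 4 15, Option 5 17, Option 6 0.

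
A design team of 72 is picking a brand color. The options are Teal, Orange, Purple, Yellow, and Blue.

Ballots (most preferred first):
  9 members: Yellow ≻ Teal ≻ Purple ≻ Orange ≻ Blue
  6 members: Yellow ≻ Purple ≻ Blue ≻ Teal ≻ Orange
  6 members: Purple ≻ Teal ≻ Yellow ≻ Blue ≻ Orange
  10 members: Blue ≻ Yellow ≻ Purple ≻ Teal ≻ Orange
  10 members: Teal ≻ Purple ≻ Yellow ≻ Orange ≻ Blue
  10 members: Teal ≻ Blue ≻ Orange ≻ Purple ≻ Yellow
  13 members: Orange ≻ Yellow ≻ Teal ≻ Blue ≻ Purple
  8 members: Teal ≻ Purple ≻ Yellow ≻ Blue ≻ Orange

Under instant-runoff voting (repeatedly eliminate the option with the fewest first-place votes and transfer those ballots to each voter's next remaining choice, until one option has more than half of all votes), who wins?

Yellow

Round 1: Teal 28, Orange 13, Purple 6, Yellow 15, Blue 10. Purple eliminated.
Round 2: Teal 34, Orange 13, Yellow 15, Blue 10. Blue eliminated.
Round 3: Teal 34, Orange 13, Yellow 25. Orange eliminated.
Round 4: Teal 34, Yellow 38. Yellow has a majority (≥37).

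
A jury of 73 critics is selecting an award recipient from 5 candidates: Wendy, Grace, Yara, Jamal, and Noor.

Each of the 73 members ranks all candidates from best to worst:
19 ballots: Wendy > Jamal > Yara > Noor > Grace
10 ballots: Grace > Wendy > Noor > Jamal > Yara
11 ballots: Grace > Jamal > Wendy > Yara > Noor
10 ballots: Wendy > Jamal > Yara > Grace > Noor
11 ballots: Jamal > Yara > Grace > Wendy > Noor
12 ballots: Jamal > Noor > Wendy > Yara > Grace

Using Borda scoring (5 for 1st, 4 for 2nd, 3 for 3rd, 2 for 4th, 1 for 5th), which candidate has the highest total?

Wendy: 19×5 + 10×4 + 11×3 + 10×5 + 11×2 + 12×3 = 276
Grace: 19×1 + 10×5 + 11×5 + 10×2 + 11×3 + 12×1 = 189
Yara: 19×3 + 10×1 + 11×2 + 10×3 + 11×4 + 12×2 = 187
Jamal: 19×4 + 10×2 + 11×4 + 10×4 + 11×5 + 12×5 = 295
Noor: 19×2 + 10×3 + 11×1 + 10×1 + 11×1 + 12×4 = 148

Jamal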